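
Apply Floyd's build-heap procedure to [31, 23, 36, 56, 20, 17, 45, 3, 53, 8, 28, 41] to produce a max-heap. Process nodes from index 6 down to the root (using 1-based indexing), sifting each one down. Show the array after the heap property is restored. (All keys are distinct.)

sift down from index 6:
  17 vs only child 41 at index 12, swap → [31, 23, 36, 56, 20, 41, 45, 3, 53, 8, 28, 17]
sift down from index 5:
  20 vs larger child 28 at index 11, swap → [31, 23, 36, 56, 28, 41, 45, 3, 53, 8, 20, 17]
sift down from index 4: already satisfies heap property
sift down from index 3:
  36 vs larger child 45 at index 7, swap → [31, 23, 45, 56, 28, 41, 36, 3, 53, 8, 20, 17]
sift down from index 2:
  23 vs larger child 56 at index 4, swap → [31, 56, 45, 23, 28, 41, 36, 3, 53, 8, 20, 17]
  23 vs larger child 53 at index 9, swap → [31, 56, 45, 53, 28, 41, 36, 3, 23, 8, 20, 17]
sift down from index 1:
  31 vs larger child 56 at index 2, swap → [56, 31, 45, 53, 28, 41, 36, 3, 23, 8, 20, 17]
  31 vs larger child 53 at index 4, swap → [56, 53, 45, 31, 28, 41, 36, 3, 23, 8, 20, 17]

[56, 53, 45, 31, 28, 41, 36, 3, 23, 8, 20, 17]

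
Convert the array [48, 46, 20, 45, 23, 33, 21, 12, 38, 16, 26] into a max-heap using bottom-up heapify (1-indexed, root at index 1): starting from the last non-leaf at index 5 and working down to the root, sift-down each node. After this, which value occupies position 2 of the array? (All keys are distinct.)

sift down from index 5:
  23 vs larger child 26 at index 11, swap → [48, 46, 20, 45, 26, 33, 21, 12, 38, 16, 23]
sift down from index 4: already satisfies heap property
sift down from index 3:
  20 vs larger child 33 at index 6, swap → [48, 46, 33, 45, 26, 20, 21, 12, 38, 16, 23]
sift down from index 2: already satisfies heap property
sift down from index 1: already satisfies heap property
resulting array: [48, 46, 33, 45, 26, 20, 21, 12, 38, 16, 23]

46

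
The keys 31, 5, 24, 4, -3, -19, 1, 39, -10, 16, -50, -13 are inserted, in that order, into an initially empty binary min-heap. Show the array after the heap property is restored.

[-50, -19, -13, 4, -10, -3, 1, 39, 31, 16, 5, 24]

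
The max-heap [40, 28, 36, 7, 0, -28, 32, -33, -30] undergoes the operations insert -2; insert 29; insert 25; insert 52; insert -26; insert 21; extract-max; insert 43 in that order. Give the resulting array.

[43, 29, 40, 7, 28, 25, 36, -33, -30, -2, 0, -28, 21, -26, 32]

insert -2:
  append -2 at index 9 → [40, 28, 36, 7, 0, -28, 32, -33, -30, -2] (no swap needed)
insert 29:
  append 29 at index 10 → [40, 28, 36, 7, 0, -28, 32, -33, -30, -2, 29]
  29 > parent 0 at index 4, swap → [40, 28, 36, 7, 29, -28, 32, -33, -30, -2, 0]
  29 > parent 28 at index 1, swap → [40, 29, 36, 7, 28, -28, 32, -33, -30, -2, 0]
insert 25:
  append 25 at index 11 → [40, 29, 36, 7, 28, -28, 32, -33, -30, -2, 0, 25]
  25 > parent -28 at index 5, swap → [40, 29, 36, 7, 28, 25, 32, -33, -30, -2, 0, -28]
insert 52:
  append 52 at index 12 → [40, 29, 36, 7, 28, 25, 32, -33, -30, -2, 0, -28, 52]
  52 > parent 25 at index 5, swap → [40, 29, 36, 7, 28, 52, 32, -33, -30, -2, 0, -28, 25]
  52 > parent 36 at index 2, swap → [40, 29, 52, 7, 28, 36, 32, -33, -30, -2, 0, -28, 25]
  52 > parent 40 at index 0, swap → [52, 29, 40, 7, 28, 36, 32, -33, -30, -2, 0, -28, 25]
insert -26:
  append -26 at index 13 → [52, 29, 40, 7, 28, 36, 32, -33, -30, -2, 0, -28, 25, -26] (no swap needed)
insert 21:
  append 21 at index 14 → [52, 29, 40, 7, 28, 36, 32, -33, -30, -2, 0, -28, 25, -26, 21] (no swap needed)
extract-max → returns 52:
  remove root 52; move last element 21 to root → [21, 29, 40, 7, 28, 36, 32, -33, -30, -2, 0, -28, 25, -26]
  21 vs larger child 40 at index 2, swap → [40, 29, 21, 7, 28, 36, 32, -33, -30, -2, 0, -28, 25, -26]
  21 vs larger child 36 at index 5, swap → [40, 29, 36, 7, 28, 21, 32, -33, -30, -2, 0, -28, 25, -26]
  21 vs larger child 25 at index 12, swap → [40, 29, 36, 7, 28, 25, 32, -33, -30, -2, 0, -28, 21, -26]
insert 43:
  append 43 at index 14 → [40, 29, 36, 7, 28, 25, 32, -33, -30, -2, 0, -28, 21, -26, 43]
  43 > parent 32 at index 6, swap → [40, 29, 36, 7, 28, 25, 43, -33, -30, -2, 0, -28, 21, -26, 32]
  43 > parent 36 at index 2, swap → [40, 29, 43, 7, 28, 25, 36, -33, -30, -2, 0, -28, 21, -26, 32]
  43 > parent 40 at index 0, swap → [43, 29, 40, 7, 28, 25, 36, -33, -30, -2, 0, -28, 21, -26, 32]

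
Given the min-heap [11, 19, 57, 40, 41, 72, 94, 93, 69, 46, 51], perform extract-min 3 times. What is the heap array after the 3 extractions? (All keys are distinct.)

[41, 46, 57, 51, 69, 72, 94, 93]

extract-min #1 returns 11:
  remove root 11; move last element 51 to root → [51, 19, 57, 40, 41, 72, 94, 93, 69, 46]
  51 vs smaller child 19 at index 1, swap → [19, 51, 57, 40, 41, 72, 94, 93, 69, 46]
  51 vs smaller child 40 at index 3, swap → [19, 40, 57, 51, 41, 72, 94, 93, 69, 46]
extract-min #2 returns 19:
  remove root 19; move last element 46 to root → [46, 40, 57, 51, 41, 72, 94, 93, 69]
  46 vs smaller child 40 at index 1, swap → [40, 46, 57, 51, 41, 72, 94, 93, 69]
  46 vs smaller child 41 at index 4, swap → [40, 41, 57, 51, 46, 72, 94, 93, 69]
extract-min #3 returns 40:
  remove root 40; move last element 69 to root → [69, 41, 57, 51, 46, 72, 94, 93]
  69 vs smaller child 41 at index 1, swap → [41, 69, 57, 51, 46, 72, 94, 93]
  69 vs smaller child 46 at index 4, swap → [41, 46, 57, 51, 69, 72, 94, 93]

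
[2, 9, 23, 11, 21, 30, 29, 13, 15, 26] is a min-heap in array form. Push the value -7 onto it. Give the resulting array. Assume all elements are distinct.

[-7, 2, 23, 11, 9, 30, 29, 13, 15, 26, 21]

append -7 at index 10 → [2, 9, 23, 11, 21, 30, 29, 13, 15, 26, -7]
-7 < parent 21 at index 4, swap → [2, 9, 23, 11, -7, 30, 29, 13, 15, 26, 21]
-7 < parent 9 at index 1, swap → [2, -7, 23, 11, 9, 30, 29, 13, 15, 26, 21]
-7 < parent 2 at index 0, swap → [-7, 2, 23, 11, 9, 30, 29, 13, 15, 26, 21]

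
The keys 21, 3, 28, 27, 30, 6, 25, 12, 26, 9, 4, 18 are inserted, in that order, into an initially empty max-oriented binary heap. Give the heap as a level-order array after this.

Insert 21:
  append 21 at index 0 → [21] (no swap needed)
Insert 3:
  append 3 at index 1 → [21, 3] (no swap needed)
Insert 28:
  append 28 at index 2 → [21, 3, 28]
  28 > parent 21 at index 0, swap → [28, 3, 21]
Insert 27:
  append 27 at index 3 → [28, 3, 21, 27]
  27 > parent 3 at index 1, swap → [28, 27, 21, 3]
Insert 30:
  append 30 at index 4 → [28, 27, 21, 3, 30]
  30 > parent 27 at index 1, swap → [28, 30, 21, 3, 27]
  30 > parent 28 at index 0, swap → [30, 28, 21, 3, 27]
Insert 6:
  append 6 at index 5 → [30, 28, 21, 3, 27, 6] (no swap needed)
Insert 25:
  append 25 at index 6 → [30, 28, 21, 3, 27, 6, 25]
  25 > parent 21 at index 2, swap → [30, 28, 25, 3, 27, 6, 21]
Insert 12:
  append 12 at index 7 → [30, 28, 25, 3, 27, 6, 21, 12]
  12 > parent 3 at index 3, swap → [30, 28, 25, 12, 27, 6, 21, 3]
Insert 26:
  append 26 at index 8 → [30, 28, 25, 12, 27, 6, 21, 3, 26]
  26 > parent 12 at index 3, swap → [30, 28, 25, 26, 27, 6, 21, 3, 12]
Insert 9:
  append 9 at index 9 → [30, 28, 25, 26, 27, 6, 21, 3, 12, 9] (no swap needed)
Insert 4:
  append 4 at index 10 → [30, 28, 25, 26, 27, 6, 21, 3, 12, 9, 4] (no swap needed)
Insert 18:
  append 18 at index 11 → [30, 28, 25, 26, 27, 6, 21, 3, 12, 9, 4, 18]
  18 > parent 6 at index 5, swap → [30, 28, 25, 26, 27, 18, 21, 3, 12, 9, 4, 6]

[30, 28, 25, 26, 27, 18, 21, 3, 12, 9, 4, 6]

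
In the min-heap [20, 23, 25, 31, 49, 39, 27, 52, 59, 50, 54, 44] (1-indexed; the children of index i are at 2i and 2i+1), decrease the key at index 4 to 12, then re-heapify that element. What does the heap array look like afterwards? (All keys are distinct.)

set index 4 from 31 to 12 → [20, 23, 25, 12, 49, 39, 27, 52, 59, 50, 54, 44]
12 < parent 23 at index 2, swap → [20, 12, 25, 23, 49, 39, 27, 52, 59, 50, 54, 44]
12 < parent 20 at index 1, swap → [12, 20, 25, 23, 49, 39, 27, 52, 59, 50, 54, 44]

[12, 20, 25, 23, 49, 39, 27, 52, 59, 50, 54, 44]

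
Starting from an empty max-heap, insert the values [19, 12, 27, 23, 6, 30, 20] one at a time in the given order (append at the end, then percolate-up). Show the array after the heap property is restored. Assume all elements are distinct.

Insert 19:
  append 19 at index 0 → [19] (no swap needed)
Insert 12:
  append 12 at index 1 → [19, 12] (no swap needed)
Insert 27:
  append 27 at index 2 → [19, 12, 27]
  27 > parent 19 at index 0, swap → [27, 12, 19]
Insert 23:
  append 23 at index 3 → [27, 12, 19, 23]
  23 > parent 12 at index 1, swap → [27, 23, 19, 12]
Insert 6:
  append 6 at index 4 → [27, 23, 19, 12, 6] (no swap needed)
Insert 30:
  append 30 at index 5 → [27, 23, 19, 12, 6, 30]
  30 > parent 19 at index 2, swap → [27, 23, 30, 12, 6, 19]
  30 > parent 27 at index 0, swap → [30, 23, 27, 12, 6, 19]
Insert 20:
  append 20 at index 6 → [30, 23, 27, 12, 6, 19, 20] (no swap needed)

[30, 23, 27, 12, 6, 19, 20]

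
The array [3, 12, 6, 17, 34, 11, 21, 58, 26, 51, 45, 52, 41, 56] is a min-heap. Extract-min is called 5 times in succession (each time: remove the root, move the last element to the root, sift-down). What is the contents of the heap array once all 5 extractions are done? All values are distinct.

[21, 26, 41, 45, 34, 51, 56, 58, 52]

extract-min #1 returns 3:
  remove root 3; move last element 56 to root → [56, 12, 6, 17, 34, 11, 21, 58, 26, 51, 45, 52, 41]
  56 vs smaller child 6 at index 2, swap → [6, 12, 56, 17, 34, 11, 21, 58, 26, 51, 45, 52, 41]
  56 vs smaller child 11 at index 5, swap → [6, 12, 11, 17, 34, 56, 21, 58, 26, 51, 45, 52, 41]
  56 vs smaller child 41 at index 12, swap → [6, 12, 11, 17, 34, 41, 21, 58, 26, 51, 45, 52, 56]
extract-min #2 returns 6:
  remove root 6; move last element 56 to root → [56, 12, 11, 17, 34, 41, 21, 58, 26, 51, 45, 52]
  56 vs smaller child 11 at index 2, swap → [11, 12, 56, 17, 34, 41, 21, 58, 26, 51, 45, 52]
  56 vs smaller child 21 at index 6, swap → [11, 12, 21, 17, 34, 41, 56, 58, 26, 51, 45, 52]
extract-min #3 returns 11:
  remove root 11; move last element 52 to root → [52, 12, 21, 17, 34, 41, 56, 58, 26, 51, 45]
  52 vs smaller child 12 at index 1, swap → [12, 52, 21, 17, 34, 41, 56, 58, 26, 51, 45]
  52 vs smaller child 17 at index 3, swap → [12, 17, 21, 52, 34, 41, 56, 58, 26, 51, 45]
  52 vs smaller child 26 at index 8, swap → [12, 17, 21, 26, 34, 41, 56, 58, 52, 51, 45]
extract-min #4 returns 12:
  remove root 12; move last element 45 to root → [45, 17, 21, 26, 34, 41, 56, 58, 52, 51]
  45 vs smaller child 17 at index 1, swap → [17, 45, 21, 26, 34, 41, 56, 58, 52, 51]
  45 vs smaller child 26 at index 3, swap → [17, 26, 21, 45, 34, 41, 56, 58, 52, 51]
extract-min #5 returns 17:
  remove root 17; move last element 51 to root → [51, 26, 21, 45, 34, 41, 56, 58, 52]
  51 vs smaller child 21 at index 2, swap → [21, 26, 51, 45, 34, 41, 56, 58, 52]
  51 vs smaller child 41 at index 5, swap → [21, 26, 41, 45, 34, 51, 56, 58, 52]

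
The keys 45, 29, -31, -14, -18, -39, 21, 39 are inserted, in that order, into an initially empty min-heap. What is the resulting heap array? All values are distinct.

[-39, -18, -31, 39, -14, 29, 21, 45]

Insert 45:
  append 45 at index 0 → [45] (no swap needed)
Insert 29:
  append 29 at index 1 → [45, 29]
  29 < parent 45 at index 0, swap → [29, 45]
Insert -31:
  append -31 at index 2 → [29, 45, -31]
  -31 < parent 29 at index 0, swap → [-31, 45, 29]
Insert -14:
  append -14 at index 3 → [-31, 45, 29, -14]
  -14 < parent 45 at index 1, swap → [-31, -14, 29, 45]
Insert -18:
  append -18 at index 4 → [-31, -14, 29, 45, -18]
  -18 < parent -14 at index 1, swap → [-31, -18, 29, 45, -14]
Insert -39:
  append -39 at index 5 → [-31, -18, 29, 45, -14, -39]
  -39 < parent 29 at index 2, swap → [-31, -18, -39, 45, -14, 29]
  -39 < parent -31 at index 0, swap → [-39, -18, -31, 45, -14, 29]
Insert 21:
  append 21 at index 6 → [-39, -18, -31, 45, -14, 29, 21] (no swap needed)
Insert 39:
  append 39 at index 7 → [-39, -18, -31, 45, -14, 29, 21, 39]
  39 < parent 45 at index 3, swap → [-39, -18, -31, 39, -14, 29, 21, 45]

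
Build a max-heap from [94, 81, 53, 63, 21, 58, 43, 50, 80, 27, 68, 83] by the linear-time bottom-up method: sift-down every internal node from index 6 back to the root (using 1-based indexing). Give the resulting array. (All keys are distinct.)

[94, 81, 83, 80, 68, 58, 43, 50, 63, 27, 21, 53]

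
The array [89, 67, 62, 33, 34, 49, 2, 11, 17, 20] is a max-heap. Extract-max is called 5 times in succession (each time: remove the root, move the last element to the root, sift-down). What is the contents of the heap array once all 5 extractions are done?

[33, 20, 17, 2, 11]

extract-max #1 returns 89:
  remove root 89; move last element 20 to root → [20, 67, 62, 33, 34, 49, 2, 11, 17]
  20 vs larger child 67 at index 1, swap → [67, 20, 62, 33, 34, 49, 2, 11, 17]
  20 vs larger child 34 at index 4, swap → [67, 34, 62, 33, 20, 49, 2, 11, 17]
extract-max #2 returns 67:
  remove root 67; move last element 17 to root → [17, 34, 62, 33, 20, 49, 2, 11]
  17 vs larger child 62 at index 2, swap → [62, 34, 17, 33, 20, 49, 2, 11]
  17 vs larger child 49 at index 5, swap → [62, 34, 49, 33, 20, 17, 2, 11]
extract-max #3 returns 62:
  remove root 62; move last element 11 to root → [11, 34, 49, 33, 20, 17, 2]
  11 vs larger child 49 at index 2, swap → [49, 34, 11, 33, 20, 17, 2]
  11 vs larger child 17 at index 5, swap → [49, 34, 17, 33, 20, 11, 2]
extract-max #4 returns 49:
  remove root 49; move last element 2 to root → [2, 34, 17, 33, 20, 11]
  2 vs larger child 34 at index 1, swap → [34, 2, 17, 33, 20, 11]
  2 vs larger child 33 at index 3, swap → [34, 33, 17, 2, 20, 11]
extract-max #5 returns 34:
  remove root 34; move last element 11 to root → [11, 33, 17, 2, 20]
  11 vs larger child 33 at index 1, swap → [33, 11, 17, 2, 20]
  11 vs larger child 20 at index 4, swap → [33, 20, 17, 2, 11]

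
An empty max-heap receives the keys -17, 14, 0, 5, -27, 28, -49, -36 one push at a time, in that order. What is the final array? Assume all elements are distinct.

Insert -17:
  append -17 at index 0 → [-17] (no swap needed)
Insert 14:
  append 14 at index 1 → [-17, 14]
  14 > parent -17 at index 0, swap → [14, -17]
Insert 0:
  append 0 at index 2 → [14, -17, 0] (no swap needed)
Insert 5:
  append 5 at index 3 → [14, -17, 0, 5]
  5 > parent -17 at index 1, swap → [14, 5, 0, -17]
Insert -27:
  append -27 at index 4 → [14, 5, 0, -17, -27] (no swap needed)
Insert 28:
  append 28 at index 5 → [14, 5, 0, -17, -27, 28]
  28 > parent 0 at index 2, swap → [14, 5, 28, -17, -27, 0]
  28 > parent 14 at index 0, swap → [28, 5, 14, -17, -27, 0]
Insert -49:
  append -49 at index 6 → [28, 5, 14, -17, -27, 0, -49] (no swap needed)
Insert -36:
  append -36 at index 7 → [28, 5, 14, -17, -27, 0, -49, -36] (no swap needed)

[28, 5, 14, -17, -27, 0, -49, -36]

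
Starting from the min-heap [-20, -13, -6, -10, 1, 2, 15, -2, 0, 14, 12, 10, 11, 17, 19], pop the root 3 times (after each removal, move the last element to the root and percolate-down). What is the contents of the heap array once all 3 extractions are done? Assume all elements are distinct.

extract-min #1 returns -20:
  remove root -20; move last element 19 to root → [19, -13, -6, -10, 1, 2, 15, -2, 0, 14, 12, 10, 11, 17]
  19 vs smaller child -13 at index 1, swap → [-13, 19, -6, -10, 1, 2, 15, -2, 0, 14, 12, 10, 11, 17]
  19 vs smaller child -10 at index 3, swap → [-13, -10, -6, 19, 1, 2, 15, -2, 0, 14, 12, 10, 11, 17]
  19 vs smaller child -2 at index 7, swap → [-13, -10, -6, -2, 1, 2, 15, 19, 0, 14, 12, 10, 11, 17]
extract-min #2 returns -13:
  remove root -13; move last element 17 to root → [17, -10, -6, -2, 1, 2, 15, 19, 0, 14, 12, 10, 11]
  17 vs smaller child -10 at index 1, swap → [-10, 17, -6, -2, 1, 2, 15, 19, 0, 14, 12, 10, 11]
  17 vs smaller child -2 at index 3, swap → [-10, -2, -6, 17, 1, 2, 15, 19, 0, 14, 12, 10, 11]
  17 vs smaller child 0 at index 8, swap → [-10, -2, -6, 0, 1, 2, 15, 19, 17, 14, 12, 10, 11]
extract-min #3 returns -10:
  remove root -10; move last element 11 to root → [11, -2, -6, 0, 1, 2, 15, 19, 17, 14, 12, 10]
  11 vs smaller child -6 at index 2, swap → [-6, -2, 11, 0, 1, 2, 15, 19, 17, 14, 12, 10]
  11 vs smaller child 2 at index 5, swap → [-6, -2, 2, 0, 1, 11, 15, 19, 17, 14, 12, 10]
  11 vs only child 10 at index 11, swap → [-6, -2, 2, 0, 1, 10, 15, 19, 17, 14, 12, 11]

[-6, -2, 2, 0, 1, 10, 15, 19, 17, 14, 12, 11]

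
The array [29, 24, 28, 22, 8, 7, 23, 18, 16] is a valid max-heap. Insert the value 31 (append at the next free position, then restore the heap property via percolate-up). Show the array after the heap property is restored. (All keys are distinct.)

[31, 29, 28, 22, 24, 7, 23, 18, 16, 8]

append 31 at index 9 → [29, 24, 28, 22, 8, 7, 23, 18, 16, 31]
31 > parent 8 at index 4, swap → [29, 24, 28, 22, 31, 7, 23, 18, 16, 8]
31 > parent 24 at index 1, swap → [29, 31, 28, 22, 24, 7, 23, 18, 16, 8]
31 > parent 29 at index 0, swap → [31, 29, 28, 22, 24, 7, 23, 18, 16, 8]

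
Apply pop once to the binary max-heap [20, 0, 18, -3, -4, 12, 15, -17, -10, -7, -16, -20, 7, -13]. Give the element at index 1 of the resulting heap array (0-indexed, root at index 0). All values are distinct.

remove root 20; move last element -13 to root → [-13, 0, 18, -3, -4, 12, 15, -17, -10, -7, -16, -20, 7]
-13 vs larger child 18 at index 2, swap → [18, 0, -13, -3, -4, 12, 15, -17, -10, -7, -16, -20, 7]
-13 vs larger child 15 at index 6, swap → [18, 0, 15, -3, -4, 12, -13, -17, -10, -7, -16, -20, 7]
resulting array: [18, 0, 15, -3, -4, 12, -13, -17, -10, -7, -16, -20, 7]

0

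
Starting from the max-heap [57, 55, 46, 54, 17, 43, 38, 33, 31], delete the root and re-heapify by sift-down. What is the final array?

remove root 57; move last element 31 to root → [31, 55, 46, 54, 17, 43, 38, 33]
31 vs larger child 55 at index 1, swap → [55, 31, 46, 54, 17, 43, 38, 33]
31 vs larger child 54 at index 3, swap → [55, 54, 46, 31, 17, 43, 38, 33]
31 vs only child 33 at index 7, swap → [55, 54, 46, 33, 17, 43, 38, 31]

[55, 54, 46, 33, 17, 43, 38, 31]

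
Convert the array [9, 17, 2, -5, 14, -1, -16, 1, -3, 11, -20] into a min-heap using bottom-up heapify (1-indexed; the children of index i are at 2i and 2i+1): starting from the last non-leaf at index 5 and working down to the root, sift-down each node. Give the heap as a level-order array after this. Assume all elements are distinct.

[-20, -5, -16, -3, 11, -1, 2, 1, 9, 17, 14]

sift down from index 5:
  14 vs smaller child -20 at index 11, swap → [9, 17, 2, -5, -20, -1, -16, 1, -3, 11, 14]
sift down from index 4: already satisfies heap property
sift down from index 3:
  2 vs smaller child -16 at index 7, swap → [9, 17, -16, -5, -20, -1, 2, 1, -3, 11, 14]
sift down from index 2:
  17 vs smaller child -20 at index 5, swap → [9, -20, -16, -5, 17, -1, 2, 1, -3, 11, 14]
  17 vs smaller child 11 at index 10, swap → [9, -20, -16, -5, 11, -1, 2, 1, -3, 17, 14]
sift down from index 1:
  9 vs smaller child -20 at index 2, swap → [-20, 9, -16, -5, 11, -1, 2, 1, -3, 17, 14]
  9 vs smaller child -5 at index 4, swap → [-20, -5, -16, 9, 11, -1, 2, 1, -3, 17, 14]
  9 vs smaller child -3 at index 9, swap → [-20, -5, -16, -3, 11, -1, 2, 1, 9, 17, 14]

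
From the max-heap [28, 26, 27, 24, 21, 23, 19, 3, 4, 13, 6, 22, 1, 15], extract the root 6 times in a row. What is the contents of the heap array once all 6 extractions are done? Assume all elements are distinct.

[21, 15, 19, 4, 1, 6, 13, 3]

extract-max #1 returns 28:
  remove root 28; move last element 15 to root → [15, 26, 27, 24, 21, 23, 19, 3, 4, 13, 6, 22, 1]
  15 vs larger child 27 at index 2, swap → [27, 26, 15, 24, 21, 23, 19, 3, 4, 13, 6, 22, 1]
  15 vs larger child 23 at index 5, swap → [27, 26, 23, 24, 21, 15, 19, 3, 4, 13, 6, 22, 1]
  15 vs larger child 22 at index 11, swap → [27, 26, 23, 24, 21, 22, 19, 3, 4, 13, 6, 15, 1]
extract-max #2 returns 27:
  remove root 27; move last element 1 to root → [1, 26, 23, 24, 21, 22, 19, 3, 4, 13, 6, 15]
  1 vs larger child 26 at index 1, swap → [26, 1, 23, 24, 21, 22, 19, 3, 4, 13, 6, 15]
  1 vs larger child 24 at index 3, swap → [26, 24, 23, 1, 21, 22, 19, 3, 4, 13, 6, 15]
  1 vs larger child 4 at index 8, swap → [26, 24, 23, 4, 21, 22, 19, 3, 1, 13, 6, 15]
extract-max #3 returns 26:
  remove root 26; move last element 15 to root → [15, 24, 23, 4, 21, 22, 19, 3, 1, 13, 6]
  15 vs larger child 24 at index 1, swap → [24, 15, 23, 4, 21, 22, 19, 3, 1, 13, 6]
  15 vs larger child 21 at index 4, swap → [24, 21, 23, 4, 15, 22, 19, 3, 1, 13, 6]
extract-max #4 returns 24:
  remove root 24; move last element 6 to root → [6, 21, 23, 4, 15, 22, 19, 3, 1, 13]
  6 vs larger child 23 at index 2, swap → [23, 21, 6, 4, 15, 22, 19, 3, 1, 13]
  6 vs larger child 22 at index 5, swap → [23, 21, 22, 4, 15, 6, 19, 3, 1, 13]
extract-max #5 returns 23:
  remove root 23; move last element 13 to root → [13, 21, 22, 4, 15, 6, 19, 3, 1]
  13 vs larger child 22 at index 2, swap → [22, 21, 13, 4, 15, 6, 19, 3, 1]
  13 vs larger child 19 at index 6, swap → [22, 21, 19, 4, 15, 6, 13, 3, 1]
extract-max #6 returns 22:
  remove root 22; move last element 1 to root → [1, 21, 19, 4, 15, 6, 13, 3]
  1 vs larger child 21 at index 1, swap → [21, 1, 19, 4, 15, 6, 13, 3]
  1 vs larger child 15 at index 4, swap → [21, 15, 19, 4, 1, 6, 13, 3]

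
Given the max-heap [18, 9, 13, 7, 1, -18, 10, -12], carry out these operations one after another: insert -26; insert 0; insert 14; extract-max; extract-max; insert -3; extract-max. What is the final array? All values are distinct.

[10, 9, 0, 7, 1, -18, -3, -12, -26]

insert -26:
  append -26 at index 8 → [18, 9, 13, 7, 1, -18, 10, -12, -26] (no swap needed)
insert 0:
  append 0 at index 9 → [18, 9, 13, 7, 1, -18, 10, -12, -26, 0] (no swap needed)
insert 14:
  append 14 at index 10 → [18, 9, 13, 7, 1, -18, 10, -12, -26, 0, 14]
  14 > parent 1 at index 4, swap → [18, 9, 13, 7, 14, -18, 10, -12, -26, 0, 1]
  14 > parent 9 at index 1, swap → [18, 14, 13, 7, 9, -18, 10, -12, -26, 0, 1]
extract-max → returns 18:
  remove root 18; move last element 1 to root → [1, 14, 13, 7, 9, -18, 10, -12, -26, 0]
  1 vs larger child 14 at index 1, swap → [14, 1, 13, 7, 9, -18, 10, -12, -26, 0]
  1 vs larger child 9 at index 4, swap → [14, 9, 13, 7, 1, -18, 10, -12, -26, 0]
extract-max → returns 14:
  remove root 14; move last element 0 to root → [0, 9, 13, 7, 1, -18, 10, -12, -26]
  0 vs larger child 13 at index 2, swap → [13, 9, 0, 7, 1, -18, 10, -12, -26]
  0 vs larger child 10 at index 6, swap → [13, 9, 10, 7, 1, -18, 0, -12, -26]
insert -3:
  append -3 at index 9 → [13, 9, 10, 7, 1, -18, 0, -12, -26, -3] (no swap needed)
extract-max → returns 13:
  remove root 13; move last element -3 to root → [-3, 9, 10, 7, 1, -18, 0, -12, -26]
  -3 vs larger child 10 at index 2, swap → [10, 9, -3, 7, 1, -18, 0, -12, -26]
  -3 vs larger child 0 at index 6, swap → [10, 9, 0, 7, 1, -18, -3, -12, -26]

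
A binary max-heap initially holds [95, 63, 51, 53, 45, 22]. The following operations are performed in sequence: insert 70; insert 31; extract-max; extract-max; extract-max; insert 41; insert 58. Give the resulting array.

insert 70:
  append 70 at index 6 → [95, 63, 51, 53, 45, 22, 70]
  70 > parent 51 at index 2, swap → [95, 63, 70, 53, 45, 22, 51]
insert 31:
  append 31 at index 7 → [95, 63, 70, 53, 45, 22, 51, 31] (no swap needed)
extract-max → returns 95:
  remove root 95; move last element 31 to root → [31, 63, 70, 53, 45, 22, 51]
  31 vs larger child 70 at index 2, swap → [70, 63, 31, 53, 45, 22, 51]
  31 vs larger child 51 at index 6, swap → [70, 63, 51, 53, 45, 22, 31]
extract-max → returns 70:
  remove root 70; move last element 31 to root → [31, 63, 51, 53, 45, 22]
  31 vs larger child 63 at index 1, swap → [63, 31, 51, 53, 45, 22]
  31 vs larger child 53 at index 3, swap → [63, 53, 51, 31, 45, 22]
extract-max → returns 63:
  remove root 63; move last element 22 to root → [22, 53, 51, 31, 45]
  22 vs larger child 53 at index 1, swap → [53, 22, 51, 31, 45]
  22 vs larger child 45 at index 4, swap → [53, 45, 51, 31, 22]
insert 41:
  append 41 at index 5 → [53, 45, 51, 31, 22, 41] (no swap needed)
insert 58:
  append 58 at index 6 → [53, 45, 51, 31, 22, 41, 58]
  58 > parent 51 at index 2, swap → [53, 45, 58, 31, 22, 41, 51]
  58 > parent 53 at index 0, swap → [58, 45, 53, 31, 22, 41, 51]

[58, 45, 53, 31, 22, 41, 51]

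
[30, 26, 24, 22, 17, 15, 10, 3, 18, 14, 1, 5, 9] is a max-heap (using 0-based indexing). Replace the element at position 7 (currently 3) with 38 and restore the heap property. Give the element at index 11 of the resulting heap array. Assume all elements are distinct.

5

set index 7 from 3 to 38 → [30, 26, 24, 22, 17, 15, 10, 38, 18, 14, 1, 5, 9]
38 > parent 22 at index 3, swap → [30, 26, 24, 38, 17, 15, 10, 22, 18, 14, 1, 5, 9]
38 > parent 26 at index 1, swap → [30, 38, 24, 26, 17, 15, 10, 22, 18, 14, 1, 5, 9]
38 > parent 30 at index 0, swap → [38, 30, 24, 26, 17, 15, 10, 22, 18, 14, 1, 5, 9]
resulting array: [38, 30, 24, 26, 17, 15, 10, 22, 18, 14, 1, 5, 9]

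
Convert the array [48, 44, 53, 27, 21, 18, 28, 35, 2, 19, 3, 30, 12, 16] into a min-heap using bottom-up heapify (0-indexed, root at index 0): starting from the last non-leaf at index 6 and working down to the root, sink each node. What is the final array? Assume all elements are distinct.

[2, 3, 12, 27, 19, 18, 16, 35, 44, 48, 21, 30, 53, 28]

sift down from index 6:
  28 vs only child 16 at index 13, swap → [48, 44, 53, 27, 21, 18, 16, 35, 2, 19, 3, 30, 12, 28]
sift down from index 5:
  18 vs smaller child 12 at index 12, swap → [48, 44, 53, 27, 21, 12, 16, 35, 2, 19, 3, 30, 18, 28]
sift down from index 4:
  21 vs smaller child 3 at index 10, swap → [48, 44, 53, 27, 3, 12, 16, 35, 2, 19, 21, 30, 18, 28]
sift down from index 3:
  27 vs smaller child 2 at index 8, swap → [48, 44, 53, 2, 3, 12, 16, 35, 27, 19, 21, 30, 18, 28]
sift down from index 2:
  53 vs smaller child 12 at index 5, swap → [48, 44, 12, 2, 3, 53, 16, 35, 27, 19, 21, 30, 18, 28]
  53 vs smaller child 18 at index 12, swap → [48, 44, 12, 2, 3, 18, 16, 35, 27, 19, 21, 30, 53, 28]
sift down from index 1:
  44 vs smaller child 2 at index 3, swap → [48, 2, 12, 44, 3, 18, 16, 35, 27, 19, 21, 30, 53, 28]
  44 vs smaller child 27 at index 8, swap → [48, 2, 12, 27, 3, 18, 16, 35, 44, 19, 21, 30, 53, 28]
sift down from index 0:
  48 vs smaller child 2 at index 1, swap → [2, 48, 12, 27, 3, 18, 16, 35, 44, 19, 21, 30, 53, 28]
  48 vs smaller child 3 at index 4, swap → [2, 3, 12, 27, 48, 18, 16, 35, 44, 19, 21, 30, 53, 28]
  48 vs smaller child 19 at index 9, swap → [2, 3, 12, 27, 19, 18, 16, 35, 44, 48, 21, 30, 53, 28]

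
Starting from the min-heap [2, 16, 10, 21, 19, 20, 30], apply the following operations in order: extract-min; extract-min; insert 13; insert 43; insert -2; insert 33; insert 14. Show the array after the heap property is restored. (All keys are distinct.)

extract-min → returns 2:
  remove root 2; move last element 30 to root → [30, 16, 10, 21, 19, 20]
  30 vs smaller child 10 at index 2, swap → [10, 16, 30, 21, 19, 20]
  30 vs only child 20 at index 5, swap → [10, 16, 20, 21, 19, 30]
extract-min → returns 10:
  remove root 10; move last element 30 to root → [30, 16, 20, 21, 19]
  30 vs smaller child 16 at index 1, swap → [16, 30, 20, 21, 19]
  30 vs smaller child 19 at index 4, swap → [16, 19, 20, 21, 30]
insert 13:
  append 13 at index 5 → [16, 19, 20, 21, 30, 13]
  13 < parent 20 at index 2, swap → [16, 19, 13, 21, 30, 20]
  13 < parent 16 at index 0, swap → [13, 19, 16, 21, 30, 20]
insert 43:
  append 43 at index 6 → [13, 19, 16, 21, 30, 20, 43] (no swap needed)
insert -2:
  append -2 at index 7 → [13, 19, 16, 21, 30, 20, 43, -2]
  -2 < parent 21 at index 3, swap → [13, 19, 16, -2, 30, 20, 43, 21]
  -2 < parent 19 at index 1, swap → [13, -2, 16, 19, 30, 20, 43, 21]
  -2 < parent 13 at index 0, swap → [-2, 13, 16, 19, 30, 20, 43, 21]
insert 33:
  append 33 at index 8 → [-2, 13, 16, 19, 30, 20, 43, 21, 33] (no swap needed)
insert 14:
  append 14 at index 9 → [-2, 13, 16, 19, 30, 20, 43, 21, 33, 14]
  14 < parent 30 at index 4, swap → [-2, 13, 16, 19, 14, 20, 43, 21, 33, 30]

[-2, 13, 16, 19, 14, 20, 43, 21, 33, 30]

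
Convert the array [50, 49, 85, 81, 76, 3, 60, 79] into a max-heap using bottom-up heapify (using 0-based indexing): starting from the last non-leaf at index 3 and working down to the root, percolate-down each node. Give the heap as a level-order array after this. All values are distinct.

sift down from index 3: already satisfies heap property
sift down from index 2: already satisfies heap property
sift down from index 1:
  49 vs larger child 81 at index 3, swap → [50, 81, 85, 49, 76, 3, 60, 79]
  49 vs only child 79 at index 7, swap → [50, 81, 85, 79, 76, 3, 60, 49]
sift down from index 0:
  50 vs larger child 85 at index 2, swap → [85, 81, 50, 79, 76, 3, 60, 49]
  50 vs larger child 60 at index 6, swap → [85, 81, 60, 79, 76, 3, 50, 49]

[85, 81, 60, 79, 76, 3, 50, 49]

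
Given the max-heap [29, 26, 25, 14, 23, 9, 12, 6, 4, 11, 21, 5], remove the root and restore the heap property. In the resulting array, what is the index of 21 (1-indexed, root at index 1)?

remove root 29; move last element 5 to root → [5, 26, 25, 14, 23, 9, 12, 6, 4, 11, 21]
5 vs larger child 26 at index 2, swap → [26, 5, 25, 14, 23, 9, 12, 6, 4, 11, 21]
5 vs larger child 23 at index 5, swap → [26, 23, 25, 14, 5, 9, 12, 6, 4, 11, 21]
5 vs larger child 21 at index 11, swap → [26, 23, 25, 14, 21, 9, 12, 6, 4, 11, 5]
resulting array: [26, 23, 25, 14, 21, 9, 12, 6, 4, 11, 5]

5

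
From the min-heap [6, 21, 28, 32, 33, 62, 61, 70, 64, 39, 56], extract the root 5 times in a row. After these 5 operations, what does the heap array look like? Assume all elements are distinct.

extract-min #1 returns 6:
  remove root 6; move last element 56 to root → [56, 21, 28, 32, 33, 62, 61, 70, 64, 39]
  56 vs smaller child 21 at index 1, swap → [21, 56, 28, 32, 33, 62, 61, 70, 64, 39]
  56 vs smaller child 32 at index 3, swap → [21, 32, 28, 56, 33, 62, 61, 70, 64, 39]
extract-min #2 returns 21:
  remove root 21; move last element 39 to root → [39, 32, 28, 56, 33, 62, 61, 70, 64]
  39 vs smaller child 28 at index 2, swap → [28, 32, 39, 56, 33, 62, 61, 70, 64]
extract-min #3 returns 28:
  remove root 28; move last element 64 to root → [64, 32, 39, 56, 33, 62, 61, 70]
  64 vs smaller child 32 at index 1, swap → [32, 64, 39, 56, 33, 62, 61, 70]
  64 vs smaller child 33 at index 4, swap → [32, 33, 39, 56, 64, 62, 61, 70]
extract-min #4 returns 32:
  remove root 32; move last element 70 to root → [70, 33, 39, 56, 64, 62, 61]
  70 vs smaller child 33 at index 1, swap → [33, 70, 39, 56, 64, 62, 61]
  70 vs smaller child 56 at index 3, swap → [33, 56, 39, 70, 64, 62, 61]
extract-min #5 returns 33:
  remove root 33; move last element 61 to root → [61, 56, 39, 70, 64, 62]
  61 vs smaller child 39 at index 2, swap → [39, 56, 61, 70, 64, 62]

[39, 56, 61, 70, 64, 62]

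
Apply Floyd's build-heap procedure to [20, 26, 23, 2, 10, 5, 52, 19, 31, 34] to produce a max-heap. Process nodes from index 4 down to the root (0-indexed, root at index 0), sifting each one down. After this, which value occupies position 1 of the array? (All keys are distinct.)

34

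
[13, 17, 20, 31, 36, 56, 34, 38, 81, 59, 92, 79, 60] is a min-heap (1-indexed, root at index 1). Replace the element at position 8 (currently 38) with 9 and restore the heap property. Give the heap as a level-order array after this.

[9, 13, 20, 17, 36, 56, 34, 31, 81, 59, 92, 79, 60]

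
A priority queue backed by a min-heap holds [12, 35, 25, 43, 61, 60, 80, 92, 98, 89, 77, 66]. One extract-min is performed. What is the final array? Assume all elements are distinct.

remove root 12; move last element 66 to root → [66, 35, 25, 43, 61, 60, 80, 92, 98, 89, 77]
66 vs smaller child 25 at index 2, swap → [25, 35, 66, 43, 61, 60, 80, 92, 98, 89, 77]
66 vs smaller child 60 at index 5, swap → [25, 35, 60, 43, 61, 66, 80, 92, 98, 89, 77]

[25, 35, 60, 43, 61, 66, 80, 92, 98, 89, 77]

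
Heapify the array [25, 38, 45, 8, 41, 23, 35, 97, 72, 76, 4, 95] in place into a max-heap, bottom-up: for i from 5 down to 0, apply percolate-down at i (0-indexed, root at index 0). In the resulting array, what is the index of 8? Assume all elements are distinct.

7

sift down from index 5:
  23 vs only child 95 at index 11, swap → [25, 38, 45, 8, 41, 95, 35, 97, 72, 76, 4, 23]
sift down from index 4:
  41 vs larger child 76 at index 9, swap → [25, 38, 45, 8, 76, 95, 35, 97, 72, 41, 4, 23]
sift down from index 3:
  8 vs larger child 97 at index 7, swap → [25, 38, 45, 97, 76, 95, 35, 8, 72, 41, 4, 23]
sift down from index 2:
  45 vs larger child 95 at index 5, swap → [25, 38, 95, 97, 76, 45, 35, 8, 72, 41, 4, 23]
sift down from index 1:
  38 vs larger child 97 at index 3, swap → [25, 97, 95, 38, 76, 45, 35, 8, 72, 41, 4, 23]
  38 vs larger child 72 at index 8, swap → [25, 97, 95, 72, 76, 45, 35, 8, 38, 41, 4, 23]
sift down from index 0:
  25 vs larger child 97 at index 1, swap → [97, 25, 95, 72, 76, 45, 35, 8, 38, 41, 4, 23]
  25 vs larger child 76 at index 4, swap → [97, 76, 95, 72, 25, 45, 35, 8, 38, 41, 4, 23]
  25 vs larger child 41 at index 9, swap → [97, 76, 95, 72, 41, 45, 35, 8, 38, 25, 4, 23]
resulting array: [97, 76, 95, 72, 41, 45, 35, 8, 38, 25, 4, 23]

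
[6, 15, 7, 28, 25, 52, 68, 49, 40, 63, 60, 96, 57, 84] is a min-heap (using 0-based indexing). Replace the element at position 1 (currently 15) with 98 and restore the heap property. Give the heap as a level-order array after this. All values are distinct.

set index 1 from 15 to 98 → [6, 98, 7, 28, 25, 52, 68, 49, 40, 63, 60, 96, 57, 84]
98 vs smaller child 25 at index 4, swap → [6, 25, 7, 28, 98, 52, 68, 49, 40, 63, 60, 96, 57, 84]
98 vs smaller child 60 at index 10, swap → [6, 25, 7, 28, 60, 52, 68, 49, 40, 63, 98, 96, 57, 84]

[6, 25, 7, 28, 60, 52, 68, 49, 40, 63, 98, 96, 57, 84]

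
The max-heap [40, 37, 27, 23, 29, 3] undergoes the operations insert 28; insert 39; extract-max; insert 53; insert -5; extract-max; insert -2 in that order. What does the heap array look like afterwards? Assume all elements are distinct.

[39, 37, 28, 23, 29, 3, 27, -5, -2]

insert 28:
  append 28 at index 6 → [40, 37, 27, 23, 29, 3, 28]
  28 > parent 27 at index 2, swap → [40, 37, 28, 23, 29, 3, 27]
insert 39:
  append 39 at index 7 → [40, 37, 28, 23, 29, 3, 27, 39]
  39 > parent 23 at index 3, swap → [40, 37, 28, 39, 29, 3, 27, 23]
  39 > parent 37 at index 1, swap → [40, 39, 28, 37, 29, 3, 27, 23]
extract-max → returns 40:
  remove root 40; move last element 23 to root → [23, 39, 28, 37, 29, 3, 27]
  23 vs larger child 39 at index 1, swap → [39, 23, 28, 37, 29, 3, 27]
  23 vs larger child 37 at index 3, swap → [39, 37, 28, 23, 29, 3, 27]
insert 53:
  append 53 at index 7 → [39, 37, 28, 23, 29, 3, 27, 53]
  53 > parent 23 at index 3, swap → [39, 37, 28, 53, 29, 3, 27, 23]
  53 > parent 37 at index 1, swap → [39, 53, 28, 37, 29, 3, 27, 23]
  53 > parent 39 at index 0, swap → [53, 39, 28, 37, 29, 3, 27, 23]
insert -5:
  append -5 at index 8 → [53, 39, 28, 37, 29, 3, 27, 23, -5] (no swap needed)
extract-max → returns 53:
  remove root 53; move last element -5 to root → [-5, 39, 28, 37, 29, 3, 27, 23]
  -5 vs larger child 39 at index 1, swap → [39, -5, 28, 37, 29, 3, 27, 23]
  -5 vs larger child 37 at index 3, swap → [39, 37, 28, -5, 29, 3, 27, 23]
  -5 vs only child 23 at index 7, swap → [39, 37, 28, 23, 29, 3, 27, -5]
insert -2:
  append -2 at index 8 → [39, 37, 28, 23, 29, 3, 27, -5, -2] (no swap needed)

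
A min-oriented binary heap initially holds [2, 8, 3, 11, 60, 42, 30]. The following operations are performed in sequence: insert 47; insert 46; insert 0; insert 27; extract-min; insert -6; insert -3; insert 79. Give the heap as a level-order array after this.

[-6, 2, -3, 11, 8, 3, 30, 47, 46, 60, 27, 42, 79]

insert 47:
  append 47 at index 7 → [2, 8, 3, 11, 60, 42, 30, 47] (no swap needed)
insert 46:
  append 46 at index 8 → [2, 8, 3, 11, 60, 42, 30, 47, 46] (no swap needed)
insert 0:
  append 0 at index 9 → [2, 8, 3, 11, 60, 42, 30, 47, 46, 0]
  0 < parent 60 at index 4, swap → [2, 8, 3, 11, 0, 42, 30, 47, 46, 60]
  0 < parent 8 at index 1, swap → [2, 0, 3, 11, 8, 42, 30, 47, 46, 60]
  0 < parent 2 at index 0, swap → [0, 2, 3, 11, 8, 42, 30, 47, 46, 60]
insert 27:
  append 27 at index 10 → [0, 2, 3, 11, 8, 42, 30, 47, 46, 60, 27] (no swap needed)
extract-min → returns 0:
  remove root 0; move last element 27 to root → [27, 2, 3, 11, 8, 42, 30, 47, 46, 60]
  27 vs smaller child 2 at index 1, swap → [2, 27, 3, 11, 8, 42, 30, 47, 46, 60]
  27 vs smaller child 8 at index 4, swap → [2, 8, 3, 11, 27, 42, 30, 47, 46, 60]
insert -6:
  append -6 at index 10 → [2, 8, 3, 11, 27, 42, 30, 47, 46, 60, -6]
  -6 < parent 27 at index 4, swap → [2, 8, 3, 11, -6, 42, 30, 47, 46, 60, 27]
  -6 < parent 8 at index 1, swap → [2, -6, 3, 11, 8, 42, 30, 47, 46, 60, 27]
  -6 < parent 2 at index 0, swap → [-6, 2, 3, 11, 8, 42, 30, 47, 46, 60, 27]
insert -3:
  append -3 at index 11 → [-6, 2, 3, 11, 8, 42, 30, 47, 46, 60, 27, -3]
  -3 < parent 42 at index 5, swap → [-6, 2, 3, 11, 8, -3, 30, 47, 46, 60, 27, 42]
  -3 < parent 3 at index 2, swap → [-6, 2, -3, 11, 8, 3, 30, 47, 46, 60, 27, 42]
insert 79:
  append 79 at index 12 → [-6, 2, -3, 11, 8, 3, 30, 47, 46, 60, 27, 42, 79] (no swap needed)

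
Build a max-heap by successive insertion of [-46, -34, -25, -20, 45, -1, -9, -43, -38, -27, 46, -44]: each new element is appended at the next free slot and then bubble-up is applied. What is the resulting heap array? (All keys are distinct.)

Insert -46:
  append -46 at index 0 → [-46] (no swap needed)
Insert -34:
  append -34 at index 1 → [-46, -34]
  -34 > parent -46 at index 0, swap → [-34, -46]
Insert -25:
  append -25 at index 2 → [-34, -46, -25]
  -25 > parent -34 at index 0, swap → [-25, -46, -34]
Insert -20:
  append -20 at index 3 → [-25, -46, -34, -20]
  -20 > parent -46 at index 1, swap → [-25, -20, -34, -46]
  -20 > parent -25 at index 0, swap → [-20, -25, -34, -46]
Insert 45:
  append 45 at index 4 → [-20, -25, -34, -46, 45]
  45 > parent -25 at index 1, swap → [-20, 45, -34, -46, -25]
  45 > parent -20 at index 0, swap → [45, -20, -34, -46, -25]
Insert -1:
  append -1 at index 5 → [45, -20, -34, -46, -25, -1]
  -1 > parent -34 at index 2, swap → [45, -20, -1, -46, -25, -34]
Insert -9:
  append -9 at index 6 → [45, -20, -1, -46, -25, -34, -9] (no swap needed)
Insert -43:
  append -43 at index 7 → [45, -20, -1, -46, -25, -34, -9, -43]
  -43 > parent -46 at index 3, swap → [45, -20, -1, -43, -25, -34, -9, -46]
Insert -38:
  append -38 at index 8 → [45, -20, -1, -43, -25, -34, -9, -46, -38]
  -38 > parent -43 at index 3, swap → [45, -20, -1, -38, -25, -34, -9, -46, -43]
Insert -27:
  append -27 at index 9 → [45, -20, -1, -38, -25, -34, -9, -46, -43, -27] (no swap needed)
Insert 46:
  append 46 at index 10 → [45, -20, -1, -38, -25, -34, -9, -46, -43, -27, 46]
  46 > parent -25 at index 4, swap → [45, -20, -1, -38, 46, -34, -9, -46, -43, -27, -25]
  46 > parent -20 at index 1, swap → [45, 46, -1, -38, -20, -34, -9, -46, -43, -27, -25]
  46 > parent 45 at index 0, swap → [46, 45, -1, -38, -20, -34, -9, -46, -43, -27, -25]
Insert -44:
  append -44 at index 11 → [46, 45, -1, -38, -20, -34, -9, -46, -43, -27, -25, -44] (no swap needed)

[46, 45, -1, -38, -20, -34, -9, -46, -43, -27, -25, -44]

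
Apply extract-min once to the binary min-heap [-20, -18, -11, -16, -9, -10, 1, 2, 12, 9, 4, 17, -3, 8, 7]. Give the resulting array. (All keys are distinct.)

remove root -20; move last element 7 to root → [7, -18, -11, -16, -9, -10, 1, 2, 12, 9, 4, 17, -3, 8]
7 vs smaller child -18 at index 1, swap → [-18, 7, -11, -16, -9, -10, 1, 2, 12, 9, 4, 17, -3, 8]
7 vs smaller child -16 at index 3, swap → [-18, -16, -11, 7, -9, -10, 1, 2, 12, 9, 4, 17, -3, 8]
7 vs smaller child 2 at index 7, swap → [-18, -16, -11, 2, -9, -10, 1, 7, 12, 9, 4, 17, -3, 8]

[-18, -16, -11, 2, -9, -10, 1, 7, 12, 9, 4, 17, -3, 8]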